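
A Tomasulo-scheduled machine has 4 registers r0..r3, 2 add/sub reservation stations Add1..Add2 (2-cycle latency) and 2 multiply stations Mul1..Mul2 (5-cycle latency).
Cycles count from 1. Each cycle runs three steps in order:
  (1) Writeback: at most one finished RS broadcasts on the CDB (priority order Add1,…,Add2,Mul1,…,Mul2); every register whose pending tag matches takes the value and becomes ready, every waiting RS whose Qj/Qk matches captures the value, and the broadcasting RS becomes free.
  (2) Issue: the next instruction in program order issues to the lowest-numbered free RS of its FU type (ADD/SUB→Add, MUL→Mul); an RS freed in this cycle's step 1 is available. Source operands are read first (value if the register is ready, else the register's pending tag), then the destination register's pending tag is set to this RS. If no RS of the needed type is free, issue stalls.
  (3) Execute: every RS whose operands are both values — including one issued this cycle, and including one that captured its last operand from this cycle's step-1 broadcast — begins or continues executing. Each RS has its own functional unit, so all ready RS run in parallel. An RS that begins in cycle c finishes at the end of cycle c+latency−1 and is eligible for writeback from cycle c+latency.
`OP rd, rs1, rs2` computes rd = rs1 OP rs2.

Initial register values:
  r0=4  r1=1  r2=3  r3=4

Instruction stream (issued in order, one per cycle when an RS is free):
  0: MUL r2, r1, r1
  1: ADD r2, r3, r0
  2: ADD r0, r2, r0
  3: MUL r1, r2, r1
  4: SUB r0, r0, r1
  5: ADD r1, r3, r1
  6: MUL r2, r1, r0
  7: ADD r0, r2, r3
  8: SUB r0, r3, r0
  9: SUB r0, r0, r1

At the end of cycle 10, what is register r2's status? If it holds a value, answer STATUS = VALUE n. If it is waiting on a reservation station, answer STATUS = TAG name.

cycle 1: issue MUL r2<-Mul1 // r0:4,r1:1,r2:Mul1,r3:4
cycle 2: issue ADD r2<-Add1 // r0:4,r1:1,r2:Add1,r3:4
cycle 3: issue ADD r0<-Add2 // r0:Add2,r1:1,r2:Add1,r3:4
cycle 4: CDB Add1=8; issue MUL r1<-Mul2 // r0:Add2,r1:Mul2,r2:8,r3:4
cycle 5: issue SUB r0<-Add1 // r0:Add1,r1:Mul2,r2:8,r3:4
cycle 6: CDB Add2=12; issue ADD r1<-Add2 // r0:Add1,r1:Add2,r2:8,r3:4
cycle 7: CDB Mul1=1; issue MUL r2<-Mul1 // r0:Add1,r1:Add2,r2:Mul1,r3:4
cycle 8: stall // r0:Add1,r1:Add2,r2:Mul1,r3:4
cycle 9: CDB Mul2=8; stall // r0:Add1,r1:Add2,r2:Mul1,r3:4
cycle 10: stall // r0:Add1,r1:Add2,r2:Mul1,r3:4

STATUS = TAG Mul1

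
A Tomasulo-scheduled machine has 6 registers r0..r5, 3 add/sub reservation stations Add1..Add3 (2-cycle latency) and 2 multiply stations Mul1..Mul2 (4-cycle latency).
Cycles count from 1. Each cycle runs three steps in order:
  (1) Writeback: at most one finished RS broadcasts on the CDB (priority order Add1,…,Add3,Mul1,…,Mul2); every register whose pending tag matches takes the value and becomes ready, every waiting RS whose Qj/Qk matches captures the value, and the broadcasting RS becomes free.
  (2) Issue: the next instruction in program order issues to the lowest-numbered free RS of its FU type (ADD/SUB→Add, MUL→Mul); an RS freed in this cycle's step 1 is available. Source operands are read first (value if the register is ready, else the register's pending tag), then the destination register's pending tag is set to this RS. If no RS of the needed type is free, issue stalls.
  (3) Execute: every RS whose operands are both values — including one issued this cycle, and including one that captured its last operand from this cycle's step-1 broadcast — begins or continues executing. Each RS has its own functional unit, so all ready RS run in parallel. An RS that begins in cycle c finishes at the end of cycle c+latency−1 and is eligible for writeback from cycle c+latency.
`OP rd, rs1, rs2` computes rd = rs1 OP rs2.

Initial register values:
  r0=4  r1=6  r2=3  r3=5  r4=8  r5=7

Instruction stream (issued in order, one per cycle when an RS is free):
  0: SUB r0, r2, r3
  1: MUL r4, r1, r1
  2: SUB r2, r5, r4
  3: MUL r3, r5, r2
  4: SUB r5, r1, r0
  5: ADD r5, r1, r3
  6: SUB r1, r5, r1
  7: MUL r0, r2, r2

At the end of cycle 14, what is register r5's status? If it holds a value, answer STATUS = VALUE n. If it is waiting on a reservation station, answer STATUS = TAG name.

STATUS = TAG Add3

cycle 1: issue SUB r0<-Add1 // r0:Add1,r1:6,r2:3,r3:5,r4:8,r5:7
cycle 2: issue MUL r4<-Mul1 // r0:Add1,r1:6,r2:3,r3:5,r4:Mul1,r5:7
cycle 3: CDB Add1=-2; issue SUB r2<-Add1 // r0:-2,r1:6,r2:Add1,r3:5,r4:Mul1,r5:7
cycle 4: issue MUL r3<-Mul2 // r0:-2,r1:6,r2:Add1,r3:Mul2,r4:Mul1,r5:7
cycle 5: issue SUB r5<-Add2 // r0:-2,r1:6,r2:Add1,r3:Mul2,r4:Mul1,r5:Add2
cycle 6: CDB Mul1=36; issue ADD r5<-Add3 // r0:-2,r1:6,r2:Add1,r3:Mul2,r4:36,r5:Add3
cycle 7: CDB Add2=8; issue SUB r1<-Add2 // r0:-2,r1:Add2,r2:Add1,r3:Mul2,r4:36,r5:Add3
cycle 8: CDB Add1=-29; issue MUL r0<-Mul1 // r0:Mul1,r1:Add2,r2:-29,r3:Mul2,r4:36,r5:Add3
cycle 9: - // r0:Mul1,r1:Add2,r2:-29,r3:Mul2,r4:36,r5:Add3
cycle 10: - // r0:Mul1,r1:Add2,r2:-29,r3:Mul2,r4:36,r5:Add3
cycle 11: - // r0:Mul1,r1:Add2,r2:-29,r3:Mul2,r4:36,r5:Add3
cycle 12: CDB Mul1=841 // r0:841,r1:Add2,r2:-29,r3:Mul2,r4:36,r5:Add3
cycle 13: CDB Mul2=-203 // r0:841,r1:Add2,r2:-29,r3:-203,r4:36,r5:Add3
cycle 14: - // r0:841,r1:Add2,r2:-29,r3:-203,r4:36,r5:Add3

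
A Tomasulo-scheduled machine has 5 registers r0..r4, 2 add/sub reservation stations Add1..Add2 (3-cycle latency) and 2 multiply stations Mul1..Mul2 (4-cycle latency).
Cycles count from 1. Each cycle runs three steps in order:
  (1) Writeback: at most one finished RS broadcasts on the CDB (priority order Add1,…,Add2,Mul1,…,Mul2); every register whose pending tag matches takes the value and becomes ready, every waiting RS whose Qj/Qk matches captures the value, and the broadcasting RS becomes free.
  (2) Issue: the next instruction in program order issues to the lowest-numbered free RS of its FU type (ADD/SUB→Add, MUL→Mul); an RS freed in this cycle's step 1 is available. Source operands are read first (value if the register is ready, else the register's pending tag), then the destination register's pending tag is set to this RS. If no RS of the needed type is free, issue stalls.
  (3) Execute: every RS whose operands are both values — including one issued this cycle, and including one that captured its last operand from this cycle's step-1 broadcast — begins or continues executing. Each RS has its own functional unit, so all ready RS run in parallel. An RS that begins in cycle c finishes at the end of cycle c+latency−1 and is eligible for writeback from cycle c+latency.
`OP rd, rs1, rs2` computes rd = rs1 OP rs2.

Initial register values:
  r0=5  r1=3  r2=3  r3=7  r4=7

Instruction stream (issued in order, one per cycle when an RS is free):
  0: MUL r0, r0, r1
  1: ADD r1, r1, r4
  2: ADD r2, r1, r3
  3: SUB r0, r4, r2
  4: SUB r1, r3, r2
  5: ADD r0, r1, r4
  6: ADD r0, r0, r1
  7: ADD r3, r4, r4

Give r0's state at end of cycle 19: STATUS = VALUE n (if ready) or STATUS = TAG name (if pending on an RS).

STATUS = VALUE -13

cycle 1: issue MUL r0<-Mul1 // r0:Mul1,r1:3,r2:3,r3:7,r4:7
cycle 2: issue ADD r1<-Add1 // r0:Mul1,r1:Add1,r2:3,r3:7,r4:7
cycle 3: issue ADD r2<-Add2 // r0:Mul1,r1:Add1,r2:Add2,r3:7,r4:7
cycle 4: stall // r0:Mul1,r1:Add1,r2:Add2,r3:7,r4:7
cycle 5: CDB Add1=10; issue SUB r0<-Add1 // r0:Add1,r1:10,r2:Add2,r3:7,r4:7
cycle 6: CDB Mul1=15; stall // r0:Add1,r1:10,r2:Add2,r3:7,r4:7
cycle 7: stall // r0:Add1,r1:10,r2:Add2,r3:7,r4:7
cycle 8: CDB Add2=17; issue SUB r1<-Add2 // r0:Add1,r1:Add2,r2:17,r3:7,r4:7
cycle 9: stall // r0:Add1,r1:Add2,r2:17,r3:7,r4:7
cycle 10: stall // r0:Add1,r1:Add2,r2:17,r3:7,r4:7
cycle 11: CDB Add1=-10; issue ADD r0<-Add1 // r0:Add1,r1:Add2,r2:17,r3:7,r4:7
cycle 12: CDB Add2=-10; issue ADD r0<-Add2 // r0:Add2,r1:-10,r2:17,r3:7,r4:7
cycle 13: stall // r0:Add2,r1:-10,r2:17,r3:7,r4:7
cycle 14: stall // r0:Add2,r1:-10,r2:17,r3:7,r4:7
cycle 15: CDB Add1=-3; issue ADD r3<-Add1 // r0:Add2,r1:-10,r2:17,r3:Add1,r4:7
cycle 16: - // r0:Add2,r1:-10,r2:17,r3:Add1,r4:7
cycle 17: - // r0:Add2,r1:-10,r2:17,r3:Add1,r4:7
cycle 18: CDB Add1=14 // r0:Add2,r1:-10,r2:17,r3:14,r4:7
cycle 19: CDB Add2=-13 // r0:-13,r1:-10,r2:17,r3:14,r4:7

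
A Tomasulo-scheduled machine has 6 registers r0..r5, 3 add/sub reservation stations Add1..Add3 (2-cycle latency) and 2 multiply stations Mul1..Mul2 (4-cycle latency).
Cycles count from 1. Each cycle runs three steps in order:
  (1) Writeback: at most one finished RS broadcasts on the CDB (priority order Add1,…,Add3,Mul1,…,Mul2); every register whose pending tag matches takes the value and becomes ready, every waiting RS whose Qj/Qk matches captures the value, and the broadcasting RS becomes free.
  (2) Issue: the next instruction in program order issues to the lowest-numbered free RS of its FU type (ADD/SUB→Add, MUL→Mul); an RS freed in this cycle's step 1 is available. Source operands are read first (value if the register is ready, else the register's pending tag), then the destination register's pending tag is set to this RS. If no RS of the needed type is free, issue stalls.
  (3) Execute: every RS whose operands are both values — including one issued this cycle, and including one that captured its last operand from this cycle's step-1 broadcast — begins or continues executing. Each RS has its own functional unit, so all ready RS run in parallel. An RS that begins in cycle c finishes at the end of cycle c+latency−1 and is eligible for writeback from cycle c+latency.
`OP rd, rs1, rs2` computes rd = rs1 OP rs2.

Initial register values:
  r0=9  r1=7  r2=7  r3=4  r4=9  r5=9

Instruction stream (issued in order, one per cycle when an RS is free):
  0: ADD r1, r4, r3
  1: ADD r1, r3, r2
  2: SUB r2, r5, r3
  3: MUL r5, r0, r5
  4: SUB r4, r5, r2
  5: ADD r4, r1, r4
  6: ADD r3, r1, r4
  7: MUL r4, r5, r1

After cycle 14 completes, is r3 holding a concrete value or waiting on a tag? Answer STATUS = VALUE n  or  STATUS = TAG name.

STATUS = VALUE 98

  c1: issue ADD r1<-Add1  regs: r0:9,r1:Add1,r2:7,r3:4,r4:9,r5:9
  c2: issue ADD r1<-Add2  regs: r0:9,r1:Add2,r2:7,r3:4,r4:9,r5:9
  c3: CDB Add1=13; issue SUB r2<-Add1  regs: r0:9,r1:Add2,r2:Add1,r3:4,r4:9,r5:9
  c4: CDB Add2=11; issue MUL r5<-Mul1  regs: r0:9,r1:11,r2:Add1,r3:4,r4:9,r5:Mul1
  c5: CDB Add1=5; issue SUB r4<-Add1  regs: r0:9,r1:11,r2:5,r3:4,r4:Add1,r5:Mul1
  c6: issue ADD r4<-Add2  regs: r0:9,r1:11,r2:5,r3:4,r4:Add2,r5:Mul1
  c7: issue ADD r3<-Add3  regs: r0:9,r1:11,r2:5,r3:Add3,r4:Add2,r5:Mul1
  c8: CDB Mul1=81; issue MUL r4<-Mul1  regs: r0:9,r1:11,r2:5,r3:Add3,r4:Mul1,r5:81
  c9: -  regs: r0:9,r1:11,r2:5,r3:Add3,r4:Mul1,r5:81
  c10: CDB Add1=76  regs: r0:9,r1:11,r2:5,r3:Add3,r4:Mul1,r5:81
  c11: -  regs: r0:9,r1:11,r2:5,r3:Add3,r4:Mul1,r5:81
  c12: CDB Add2=87  regs: r0:9,r1:11,r2:5,r3:Add3,r4:Mul1,r5:81
  c13: CDB Mul1=891  regs: r0:9,r1:11,r2:5,r3:Add3,r4:891,r5:81
  c14: CDB Add3=98  regs: r0:9,r1:11,r2:5,r3:98,r4:891,r5:81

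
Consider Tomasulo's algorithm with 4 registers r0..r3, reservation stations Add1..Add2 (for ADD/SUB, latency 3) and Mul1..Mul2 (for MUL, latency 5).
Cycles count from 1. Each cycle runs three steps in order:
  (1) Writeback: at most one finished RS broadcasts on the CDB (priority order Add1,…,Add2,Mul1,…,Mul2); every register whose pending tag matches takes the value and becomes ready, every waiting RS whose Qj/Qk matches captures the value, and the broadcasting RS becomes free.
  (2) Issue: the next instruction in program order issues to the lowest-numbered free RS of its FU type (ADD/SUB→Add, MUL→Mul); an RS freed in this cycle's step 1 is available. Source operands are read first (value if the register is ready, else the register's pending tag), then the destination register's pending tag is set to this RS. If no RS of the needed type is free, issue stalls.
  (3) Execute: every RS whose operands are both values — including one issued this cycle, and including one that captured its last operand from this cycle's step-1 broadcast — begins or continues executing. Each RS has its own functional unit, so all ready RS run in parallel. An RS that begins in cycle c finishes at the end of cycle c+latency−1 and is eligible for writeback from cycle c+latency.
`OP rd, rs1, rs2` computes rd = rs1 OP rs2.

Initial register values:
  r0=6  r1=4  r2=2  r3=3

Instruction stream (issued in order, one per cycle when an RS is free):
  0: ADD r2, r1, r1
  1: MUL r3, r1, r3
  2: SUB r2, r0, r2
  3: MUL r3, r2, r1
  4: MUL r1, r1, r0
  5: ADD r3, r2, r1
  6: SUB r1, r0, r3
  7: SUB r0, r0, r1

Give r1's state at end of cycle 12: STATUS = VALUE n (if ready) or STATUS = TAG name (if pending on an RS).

STATUS = TAG Add2

cycle 1: issue ADD r2<-Add1 // r0:6,r1:4,r2:Add1,r3:3
cycle 2: issue MUL r3<-Mul1 // r0:6,r1:4,r2:Add1,r3:Mul1
cycle 3: issue SUB r2<-Add2 // r0:6,r1:4,r2:Add2,r3:Mul1
cycle 4: CDB Add1=8; issue MUL r3<-Mul2 // r0:6,r1:4,r2:Add2,r3:Mul2
cycle 5: stall // r0:6,r1:4,r2:Add2,r3:Mul2
cycle 6: stall // r0:6,r1:4,r2:Add2,r3:Mul2
cycle 7: CDB Add2=-2; stall // r0:6,r1:4,r2:-2,r3:Mul2
cycle 8: CDB Mul1=12; issue MUL r1<-Mul1 // r0:6,r1:Mul1,r2:-2,r3:Mul2
cycle 9: issue ADD r3<-Add1 // r0:6,r1:Mul1,r2:-2,r3:Add1
cycle 10: issue SUB r1<-Add2 // r0:6,r1:Add2,r2:-2,r3:Add1
cycle 11: stall // r0:6,r1:Add2,r2:-2,r3:Add1
cycle 12: CDB Mul2=-8; stall // r0:6,r1:Add2,r2:-2,r3:Add1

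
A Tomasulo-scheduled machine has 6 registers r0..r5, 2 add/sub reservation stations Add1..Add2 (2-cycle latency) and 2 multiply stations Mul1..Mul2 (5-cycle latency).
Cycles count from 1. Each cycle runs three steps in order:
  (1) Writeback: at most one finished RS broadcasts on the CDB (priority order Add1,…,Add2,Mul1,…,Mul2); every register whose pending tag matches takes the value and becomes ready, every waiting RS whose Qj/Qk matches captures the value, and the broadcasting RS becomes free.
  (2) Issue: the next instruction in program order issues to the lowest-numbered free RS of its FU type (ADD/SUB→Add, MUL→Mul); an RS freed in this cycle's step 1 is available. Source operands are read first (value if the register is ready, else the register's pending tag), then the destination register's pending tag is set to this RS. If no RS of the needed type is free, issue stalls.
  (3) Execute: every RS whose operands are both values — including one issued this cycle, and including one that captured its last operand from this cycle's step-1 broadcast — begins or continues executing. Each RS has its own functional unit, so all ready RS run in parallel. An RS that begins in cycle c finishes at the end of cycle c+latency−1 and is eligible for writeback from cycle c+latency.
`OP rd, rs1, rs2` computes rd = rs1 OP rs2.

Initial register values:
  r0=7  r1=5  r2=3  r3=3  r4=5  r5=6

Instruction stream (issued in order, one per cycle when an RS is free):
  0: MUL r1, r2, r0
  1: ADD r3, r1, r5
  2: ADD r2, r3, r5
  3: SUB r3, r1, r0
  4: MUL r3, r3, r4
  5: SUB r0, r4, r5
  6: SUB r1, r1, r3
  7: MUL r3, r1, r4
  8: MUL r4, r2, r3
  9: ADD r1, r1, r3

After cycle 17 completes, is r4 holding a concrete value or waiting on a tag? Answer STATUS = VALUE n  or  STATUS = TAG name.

c1: issue MUL r1<-Mul1 | r0:7,r1:Mul1,r2:3,r3:3,r4:5,r5:6
c2: issue ADD r3<-Add1 | r0:7,r1:Mul1,r2:3,r3:Add1,r4:5,r5:6
c3: issue ADD r2<-Add2 | r0:7,r1:Mul1,r2:Add2,r3:Add1,r4:5,r5:6
c4: stall | r0:7,r1:Mul1,r2:Add2,r3:Add1,r4:5,r5:6
c5: stall | r0:7,r1:Mul1,r2:Add2,r3:Add1,r4:5,r5:6
c6: CDB Mul1=21; stall | r0:7,r1:21,r2:Add2,r3:Add1,r4:5,r5:6
c7: stall | r0:7,r1:21,r2:Add2,r3:Add1,r4:5,r5:6
c8: CDB Add1=27; issue SUB r3<-Add1 | r0:7,r1:21,r2:Add2,r3:Add1,r4:5,r5:6
c9: issue MUL r3<-Mul1 | r0:7,r1:21,r2:Add2,r3:Mul1,r4:5,r5:6
c10: CDB Add1=14; issue SUB r0<-Add1 | r0:Add1,r1:21,r2:Add2,r3:Mul1,r4:5,r5:6
c11: CDB Add2=33; issue SUB r1<-Add2 | r0:Add1,r1:Add2,r2:33,r3:Mul1,r4:5,r5:6
c12: CDB Add1=-1; issue MUL r3<-Mul2 | r0:-1,r1:Add2,r2:33,r3:Mul2,r4:5,r5:6
c13: stall | r0:-1,r1:Add2,r2:33,r3:Mul2,r4:5,r5:6
c14: stall | r0:-1,r1:Add2,r2:33,r3:Mul2,r4:5,r5:6
c15: CDB Mul1=70; issue MUL r4<-Mul1 | r0:-1,r1:Add2,r2:33,r3:Mul2,r4:Mul1,r5:6
c16: issue ADD r1<-Add1 | r0:-1,r1:Add1,r2:33,r3:Mul2,r4:Mul1,r5:6
c17: CDB Add2=-49 | r0:-1,r1:Add1,r2:33,r3:Mul2,r4:Mul1,r5:6

STATUS = TAG Mul1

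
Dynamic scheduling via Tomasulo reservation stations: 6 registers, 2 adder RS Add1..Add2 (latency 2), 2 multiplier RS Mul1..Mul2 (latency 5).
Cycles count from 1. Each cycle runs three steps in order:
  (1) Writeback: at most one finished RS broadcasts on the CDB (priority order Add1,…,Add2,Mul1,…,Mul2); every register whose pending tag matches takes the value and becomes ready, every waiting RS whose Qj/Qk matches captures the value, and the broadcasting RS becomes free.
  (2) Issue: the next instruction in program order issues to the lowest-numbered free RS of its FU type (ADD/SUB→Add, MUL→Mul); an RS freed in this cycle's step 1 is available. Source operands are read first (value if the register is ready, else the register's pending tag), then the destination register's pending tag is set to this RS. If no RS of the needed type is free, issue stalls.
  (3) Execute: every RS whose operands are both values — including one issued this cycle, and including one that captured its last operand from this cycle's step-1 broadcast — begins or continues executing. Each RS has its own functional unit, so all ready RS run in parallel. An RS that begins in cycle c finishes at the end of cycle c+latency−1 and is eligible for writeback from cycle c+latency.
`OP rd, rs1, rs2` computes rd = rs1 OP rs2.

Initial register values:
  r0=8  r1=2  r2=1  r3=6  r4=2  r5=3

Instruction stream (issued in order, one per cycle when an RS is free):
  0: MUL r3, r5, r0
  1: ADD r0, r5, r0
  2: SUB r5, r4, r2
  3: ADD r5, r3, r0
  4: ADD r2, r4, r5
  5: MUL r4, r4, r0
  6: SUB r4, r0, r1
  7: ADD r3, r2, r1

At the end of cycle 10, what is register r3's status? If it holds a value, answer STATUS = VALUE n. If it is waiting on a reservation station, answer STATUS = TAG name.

STATUS = TAG Add1

cycle 1: issue MUL r3<-Mul1 // r0:8,r1:2,r2:1,r3:Mul1,r4:2,r5:3
cycle 2: issue ADD r0<-Add1 // r0:Add1,r1:2,r2:1,r3:Mul1,r4:2,r5:3
cycle 3: issue SUB r5<-Add2 // r0:Add1,r1:2,r2:1,r3:Mul1,r4:2,r5:Add2
cycle 4: CDB Add1=11; issue ADD r5<-Add1 // r0:11,r1:2,r2:1,r3:Mul1,r4:2,r5:Add1
cycle 5: CDB Add2=1; issue ADD r2<-Add2 // r0:11,r1:2,r2:Add2,r3:Mul1,r4:2,r5:Add1
cycle 6: CDB Mul1=24; issue MUL r4<-Mul1 // r0:11,r1:2,r2:Add2,r3:24,r4:Mul1,r5:Add1
cycle 7: stall // r0:11,r1:2,r2:Add2,r3:24,r4:Mul1,r5:Add1
cycle 8: CDB Add1=35; issue SUB r4<-Add1 // r0:11,r1:2,r2:Add2,r3:24,r4:Add1,r5:35
cycle 9: stall // r0:11,r1:2,r2:Add2,r3:24,r4:Add1,r5:35
cycle 10: CDB Add1=9; issue ADD r3<-Add1 // r0:11,r1:2,r2:Add2,r3:Add1,r4:9,r5:35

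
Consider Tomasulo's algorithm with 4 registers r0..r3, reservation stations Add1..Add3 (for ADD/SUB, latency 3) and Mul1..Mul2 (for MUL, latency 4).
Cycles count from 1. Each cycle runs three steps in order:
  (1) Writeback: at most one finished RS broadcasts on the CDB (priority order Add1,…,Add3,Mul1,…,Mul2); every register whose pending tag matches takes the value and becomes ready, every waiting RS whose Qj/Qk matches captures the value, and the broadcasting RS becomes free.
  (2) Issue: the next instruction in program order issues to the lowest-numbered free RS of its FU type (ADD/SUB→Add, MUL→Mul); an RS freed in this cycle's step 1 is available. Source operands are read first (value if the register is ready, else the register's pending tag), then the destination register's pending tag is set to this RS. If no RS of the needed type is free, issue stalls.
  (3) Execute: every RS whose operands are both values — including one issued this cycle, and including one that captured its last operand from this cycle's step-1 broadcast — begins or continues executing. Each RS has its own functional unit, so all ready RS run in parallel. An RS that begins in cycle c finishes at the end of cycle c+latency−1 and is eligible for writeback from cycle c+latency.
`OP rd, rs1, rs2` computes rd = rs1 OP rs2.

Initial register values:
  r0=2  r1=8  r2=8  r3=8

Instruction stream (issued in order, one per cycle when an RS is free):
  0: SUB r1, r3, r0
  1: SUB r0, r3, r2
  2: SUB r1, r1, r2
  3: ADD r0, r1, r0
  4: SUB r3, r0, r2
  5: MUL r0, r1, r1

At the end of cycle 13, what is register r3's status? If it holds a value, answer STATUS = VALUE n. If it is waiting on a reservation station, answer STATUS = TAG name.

cycle 1: issue SUB r1<-Add1 // r0:2,r1:Add1,r2:8,r3:8
cycle 2: issue SUB r0<-Add2 // r0:Add2,r1:Add1,r2:8,r3:8
cycle 3: issue SUB r1<-Add3 // r0:Add2,r1:Add3,r2:8,r3:8
cycle 4: CDB Add1=6; issue ADD r0<-Add1 // r0:Add1,r1:Add3,r2:8,r3:8
cycle 5: CDB Add2=0; issue SUB r3<-Add2 // r0:Add1,r1:Add3,r2:8,r3:Add2
cycle 6: issue MUL r0<-Mul1 // r0:Mul1,r1:Add3,r2:8,r3:Add2
cycle 7: CDB Add3=-2 // r0:Mul1,r1:-2,r2:8,r3:Add2
cycle 8: - // r0:Mul1,r1:-2,r2:8,r3:Add2
cycle 9: - // r0:Mul1,r1:-2,r2:8,r3:Add2
cycle 10: CDB Add1=-2 // r0:Mul1,r1:-2,r2:8,r3:Add2
cycle 11: CDB Mul1=4 // r0:4,r1:-2,r2:8,r3:Add2
cycle 12: - // r0:4,r1:-2,r2:8,r3:Add2
cycle 13: CDB Add2=-10 // r0:4,r1:-2,r2:8,r3:-10

STATUS = VALUE -10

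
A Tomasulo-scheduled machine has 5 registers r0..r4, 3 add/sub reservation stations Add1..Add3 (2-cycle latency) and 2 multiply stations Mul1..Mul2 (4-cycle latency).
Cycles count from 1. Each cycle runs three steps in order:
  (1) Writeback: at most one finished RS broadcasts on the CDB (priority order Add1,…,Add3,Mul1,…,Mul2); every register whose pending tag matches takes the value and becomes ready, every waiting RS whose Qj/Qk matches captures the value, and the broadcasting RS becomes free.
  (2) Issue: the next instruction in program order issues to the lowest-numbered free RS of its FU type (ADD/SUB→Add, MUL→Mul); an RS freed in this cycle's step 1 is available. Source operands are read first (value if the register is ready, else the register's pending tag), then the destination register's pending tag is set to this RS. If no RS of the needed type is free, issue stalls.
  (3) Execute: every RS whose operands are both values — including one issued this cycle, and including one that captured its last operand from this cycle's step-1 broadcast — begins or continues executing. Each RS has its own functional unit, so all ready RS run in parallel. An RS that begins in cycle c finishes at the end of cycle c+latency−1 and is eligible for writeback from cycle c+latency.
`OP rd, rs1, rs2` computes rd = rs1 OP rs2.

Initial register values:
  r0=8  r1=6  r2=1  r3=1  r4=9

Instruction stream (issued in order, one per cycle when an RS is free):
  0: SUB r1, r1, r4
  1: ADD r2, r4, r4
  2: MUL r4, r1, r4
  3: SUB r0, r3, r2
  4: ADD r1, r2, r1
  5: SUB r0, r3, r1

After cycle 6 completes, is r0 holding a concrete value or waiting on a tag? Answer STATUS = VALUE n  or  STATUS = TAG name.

c1: issue SUB r1<-Add1 | r0:8,r1:Add1,r2:1,r3:1,r4:9
c2: issue ADD r2<-Add2 | r0:8,r1:Add1,r2:Add2,r3:1,r4:9
c3: CDB Add1=-3; issue MUL r4<-Mul1 | r0:8,r1:-3,r2:Add2,r3:1,r4:Mul1
c4: CDB Add2=18; issue SUB r0<-Add1 | r0:Add1,r1:-3,r2:18,r3:1,r4:Mul1
c5: issue ADD r1<-Add2 | r0:Add1,r1:Add2,r2:18,r3:1,r4:Mul1
c6: CDB Add1=-17; issue SUB r0<-Add1 | r0:Add1,r1:Add2,r2:18,r3:1,r4:Mul1

STATUS = TAG Add1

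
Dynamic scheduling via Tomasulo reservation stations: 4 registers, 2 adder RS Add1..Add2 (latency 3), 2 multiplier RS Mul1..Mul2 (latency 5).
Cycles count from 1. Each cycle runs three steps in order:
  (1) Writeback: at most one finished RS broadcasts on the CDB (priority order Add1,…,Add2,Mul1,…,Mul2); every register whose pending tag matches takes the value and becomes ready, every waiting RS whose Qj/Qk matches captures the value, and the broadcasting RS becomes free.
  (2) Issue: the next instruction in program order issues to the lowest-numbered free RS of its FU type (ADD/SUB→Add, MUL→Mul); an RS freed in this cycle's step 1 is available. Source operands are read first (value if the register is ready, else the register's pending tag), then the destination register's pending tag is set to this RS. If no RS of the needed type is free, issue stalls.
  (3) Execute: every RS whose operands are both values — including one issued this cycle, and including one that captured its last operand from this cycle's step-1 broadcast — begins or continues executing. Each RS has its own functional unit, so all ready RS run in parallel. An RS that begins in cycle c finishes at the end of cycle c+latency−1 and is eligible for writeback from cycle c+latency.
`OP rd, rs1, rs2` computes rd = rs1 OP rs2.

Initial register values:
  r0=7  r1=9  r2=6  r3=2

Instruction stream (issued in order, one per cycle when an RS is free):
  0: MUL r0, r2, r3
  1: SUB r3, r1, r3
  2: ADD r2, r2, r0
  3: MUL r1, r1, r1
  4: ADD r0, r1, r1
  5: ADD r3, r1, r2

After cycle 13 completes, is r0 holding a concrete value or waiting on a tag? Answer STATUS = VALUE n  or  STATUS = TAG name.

  c1: issue MUL r0<-Mul1  regs: r0:Mul1,r1:9,r2:6,r3:2
  c2: issue SUB r3<-Add1  regs: r0:Mul1,r1:9,r2:6,r3:Add1
  c3: issue ADD r2<-Add2  regs: r0:Mul1,r1:9,r2:Add2,r3:Add1
  c4: issue MUL r1<-Mul2  regs: r0:Mul1,r1:Mul2,r2:Add2,r3:Add1
  c5: CDB Add1=7; issue ADD r0<-Add1  regs: r0:Add1,r1:Mul2,r2:Add2,r3:7
  c6: CDB Mul1=12; stall  regs: r0:Add1,r1:Mul2,r2:Add2,r3:7
  c7: stall  regs: r0:Add1,r1:Mul2,r2:Add2,r3:7
  c8: stall  regs: r0:Add1,r1:Mul2,r2:Add2,r3:7
  c9: CDB Add2=18; issue ADD r3<-Add2  regs: r0:Add1,r1:Mul2,r2:18,r3:Add2
  c10: CDB Mul2=81  regs: r0:Add1,r1:81,r2:18,r3:Add2
  c11: -  regs: r0:Add1,r1:81,r2:18,r3:Add2
  c12: -  regs: r0:Add1,r1:81,r2:18,r3:Add2
  c13: CDB Add1=162  regs: r0:162,r1:81,r2:18,r3:Add2

STATUS = VALUE 162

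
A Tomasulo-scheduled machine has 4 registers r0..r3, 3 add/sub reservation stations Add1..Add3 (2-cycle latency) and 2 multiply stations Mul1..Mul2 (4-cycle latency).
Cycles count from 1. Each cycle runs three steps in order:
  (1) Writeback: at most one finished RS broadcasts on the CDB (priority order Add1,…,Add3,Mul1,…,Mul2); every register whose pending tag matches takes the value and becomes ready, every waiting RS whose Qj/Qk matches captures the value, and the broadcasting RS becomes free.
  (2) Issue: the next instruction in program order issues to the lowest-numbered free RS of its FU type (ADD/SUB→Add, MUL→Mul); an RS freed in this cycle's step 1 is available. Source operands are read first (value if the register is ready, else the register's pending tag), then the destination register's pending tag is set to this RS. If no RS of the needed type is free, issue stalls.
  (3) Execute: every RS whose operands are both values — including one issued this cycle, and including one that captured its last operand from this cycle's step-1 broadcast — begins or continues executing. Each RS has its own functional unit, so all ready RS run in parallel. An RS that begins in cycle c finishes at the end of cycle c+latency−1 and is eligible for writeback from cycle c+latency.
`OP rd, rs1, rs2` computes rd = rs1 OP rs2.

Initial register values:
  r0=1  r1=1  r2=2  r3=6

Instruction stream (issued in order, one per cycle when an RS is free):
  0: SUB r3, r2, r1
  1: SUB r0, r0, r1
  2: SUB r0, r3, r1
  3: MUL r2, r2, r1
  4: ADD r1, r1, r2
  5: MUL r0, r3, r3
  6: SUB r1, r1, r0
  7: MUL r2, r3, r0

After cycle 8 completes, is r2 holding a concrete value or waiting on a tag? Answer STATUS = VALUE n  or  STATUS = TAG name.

STATUS = TAG Mul1

cycle 1: issue SUB r3<-Add1 // r0:1,r1:1,r2:2,r3:Add1
cycle 2: issue SUB r0<-Add2 // r0:Add2,r1:1,r2:2,r3:Add1
cycle 3: CDB Add1=1; issue SUB r0<-Add1 // r0:Add1,r1:1,r2:2,r3:1
cycle 4: CDB Add2=0; issue MUL r2<-Mul1 // r0:Add1,r1:1,r2:Mul1,r3:1
cycle 5: CDB Add1=0; issue ADD r1<-Add1 // r0:0,r1:Add1,r2:Mul1,r3:1
cycle 6: issue MUL r0<-Mul2 // r0:Mul2,r1:Add1,r2:Mul1,r3:1
cycle 7: issue SUB r1<-Add2 // r0:Mul2,r1:Add2,r2:Mul1,r3:1
cycle 8: CDB Mul1=2; issue MUL r2<-Mul1 // r0:Mul2,r1:Add2,r2:Mul1,r3:1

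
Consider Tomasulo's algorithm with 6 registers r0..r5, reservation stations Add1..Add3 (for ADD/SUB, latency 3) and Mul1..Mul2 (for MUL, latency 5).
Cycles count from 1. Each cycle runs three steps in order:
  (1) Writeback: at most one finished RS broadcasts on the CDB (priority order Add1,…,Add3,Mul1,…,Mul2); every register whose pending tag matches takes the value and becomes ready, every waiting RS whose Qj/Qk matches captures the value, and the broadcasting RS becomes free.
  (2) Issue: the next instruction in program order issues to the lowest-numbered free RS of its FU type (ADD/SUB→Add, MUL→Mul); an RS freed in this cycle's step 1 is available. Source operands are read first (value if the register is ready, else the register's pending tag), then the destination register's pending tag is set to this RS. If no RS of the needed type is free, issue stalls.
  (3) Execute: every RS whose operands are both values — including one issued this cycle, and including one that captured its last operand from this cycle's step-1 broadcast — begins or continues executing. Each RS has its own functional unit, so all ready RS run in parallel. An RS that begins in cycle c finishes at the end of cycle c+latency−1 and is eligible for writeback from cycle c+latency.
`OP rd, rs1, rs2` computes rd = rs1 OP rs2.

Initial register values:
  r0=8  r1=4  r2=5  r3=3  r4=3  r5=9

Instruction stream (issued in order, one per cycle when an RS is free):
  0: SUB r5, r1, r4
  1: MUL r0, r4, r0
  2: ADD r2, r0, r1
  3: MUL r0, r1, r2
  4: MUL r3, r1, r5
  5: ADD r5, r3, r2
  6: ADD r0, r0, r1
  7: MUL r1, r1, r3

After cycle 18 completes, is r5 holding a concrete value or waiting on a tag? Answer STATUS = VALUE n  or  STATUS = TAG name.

STATUS = VALUE 32

  c1: issue SUB r5<-Add1  regs: r0:8,r1:4,r2:5,r3:3,r4:3,r5:Add1
  c2: issue MUL r0<-Mul1  regs: r0:Mul1,r1:4,r2:5,r3:3,r4:3,r5:Add1
  c3: issue ADD r2<-Add2  regs: r0:Mul1,r1:4,r2:Add2,r3:3,r4:3,r5:Add1
  c4: CDB Add1=1; issue MUL r0<-Mul2  regs: r0:Mul2,r1:4,r2:Add2,r3:3,r4:3,r5:1
  c5: stall  regs: r0:Mul2,r1:4,r2:Add2,r3:3,r4:3,r5:1
  c6: stall  regs: r0:Mul2,r1:4,r2:Add2,r3:3,r4:3,r5:1
  c7: CDB Mul1=24; issue MUL r3<-Mul1  regs: r0:Mul2,r1:4,r2:Add2,r3:Mul1,r4:3,r5:1
  c8: issue ADD r5<-Add1  regs: r0:Mul2,r1:4,r2:Add2,r3:Mul1,r4:3,r5:Add1
  c9: issue ADD r0<-Add3  regs: r0:Add3,r1:4,r2:Add2,r3:Mul1,r4:3,r5:Add1
  c10: CDB Add2=28; stall  regs: r0:Add3,r1:4,r2:28,r3:Mul1,r4:3,r5:Add1
  c11: stall  regs: r0:Add3,r1:4,r2:28,r3:Mul1,r4:3,r5:Add1
  c12: CDB Mul1=4; issue MUL r1<-Mul1  regs: r0:Add3,r1:Mul1,r2:28,r3:4,r4:3,r5:Add1
  c13: -  regs: r0:Add3,r1:Mul1,r2:28,r3:4,r4:3,r5:Add1
  c14: -  regs: r0:Add3,r1:Mul1,r2:28,r3:4,r4:3,r5:Add1
  c15: CDB Add1=32  regs: r0:Add3,r1:Mul1,r2:28,r3:4,r4:3,r5:32
  c16: CDB Mul2=112  regs: r0:Add3,r1:Mul1,r2:28,r3:4,r4:3,r5:32
  c17: CDB Mul1=16  regs: r0:Add3,r1:16,r2:28,r3:4,r4:3,r5:32
  c18: -  regs: r0:Add3,r1:16,r2:28,r3:4,r4:3,r5:32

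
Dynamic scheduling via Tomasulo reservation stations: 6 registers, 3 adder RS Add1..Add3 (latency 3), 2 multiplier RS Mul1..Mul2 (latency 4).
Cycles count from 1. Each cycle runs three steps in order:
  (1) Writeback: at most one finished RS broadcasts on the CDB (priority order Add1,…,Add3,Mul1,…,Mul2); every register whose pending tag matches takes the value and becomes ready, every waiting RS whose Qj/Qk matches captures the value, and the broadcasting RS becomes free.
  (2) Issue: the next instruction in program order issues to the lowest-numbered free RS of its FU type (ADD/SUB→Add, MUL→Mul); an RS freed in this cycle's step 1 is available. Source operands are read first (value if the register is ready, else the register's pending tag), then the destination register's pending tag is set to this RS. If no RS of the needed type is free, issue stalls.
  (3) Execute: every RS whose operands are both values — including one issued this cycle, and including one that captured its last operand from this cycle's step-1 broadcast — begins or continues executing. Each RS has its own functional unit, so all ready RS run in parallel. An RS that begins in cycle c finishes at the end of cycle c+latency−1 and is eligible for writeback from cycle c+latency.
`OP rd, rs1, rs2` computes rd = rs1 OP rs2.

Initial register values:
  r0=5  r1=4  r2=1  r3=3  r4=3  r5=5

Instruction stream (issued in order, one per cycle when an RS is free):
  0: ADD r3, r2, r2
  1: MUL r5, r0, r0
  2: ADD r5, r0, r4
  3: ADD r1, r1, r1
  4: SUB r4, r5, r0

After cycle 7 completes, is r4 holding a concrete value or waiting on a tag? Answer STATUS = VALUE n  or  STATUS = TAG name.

STATUS = TAG Add3

  c1: issue ADD r3<-Add1  regs: r0:5,r1:4,r2:1,r3:Add1,r4:3,r5:5
  c2: issue MUL r5<-Mul1  regs: r0:5,r1:4,r2:1,r3:Add1,r4:3,r5:Mul1
  c3: issue ADD r5<-Add2  regs: r0:5,r1:4,r2:1,r3:Add1,r4:3,r5:Add2
  c4: CDB Add1=2; issue ADD r1<-Add1  regs: r0:5,r1:Add1,r2:1,r3:2,r4:3,r5:Add2
  c5: issue SUB r4<-Add3  regs: r0:5,r1:Add1,r2:1,r3:2,r4:Add3,r5:Add2
  c6: CDB Add2=8  regs: r0:5,r1:Add1,r2:1,r3:2,r4:Add3,r5:8
  c7: CDB Add1=8  regs: r0:5,r1:8,r2:1,r3:2,r4:Add3,r5:8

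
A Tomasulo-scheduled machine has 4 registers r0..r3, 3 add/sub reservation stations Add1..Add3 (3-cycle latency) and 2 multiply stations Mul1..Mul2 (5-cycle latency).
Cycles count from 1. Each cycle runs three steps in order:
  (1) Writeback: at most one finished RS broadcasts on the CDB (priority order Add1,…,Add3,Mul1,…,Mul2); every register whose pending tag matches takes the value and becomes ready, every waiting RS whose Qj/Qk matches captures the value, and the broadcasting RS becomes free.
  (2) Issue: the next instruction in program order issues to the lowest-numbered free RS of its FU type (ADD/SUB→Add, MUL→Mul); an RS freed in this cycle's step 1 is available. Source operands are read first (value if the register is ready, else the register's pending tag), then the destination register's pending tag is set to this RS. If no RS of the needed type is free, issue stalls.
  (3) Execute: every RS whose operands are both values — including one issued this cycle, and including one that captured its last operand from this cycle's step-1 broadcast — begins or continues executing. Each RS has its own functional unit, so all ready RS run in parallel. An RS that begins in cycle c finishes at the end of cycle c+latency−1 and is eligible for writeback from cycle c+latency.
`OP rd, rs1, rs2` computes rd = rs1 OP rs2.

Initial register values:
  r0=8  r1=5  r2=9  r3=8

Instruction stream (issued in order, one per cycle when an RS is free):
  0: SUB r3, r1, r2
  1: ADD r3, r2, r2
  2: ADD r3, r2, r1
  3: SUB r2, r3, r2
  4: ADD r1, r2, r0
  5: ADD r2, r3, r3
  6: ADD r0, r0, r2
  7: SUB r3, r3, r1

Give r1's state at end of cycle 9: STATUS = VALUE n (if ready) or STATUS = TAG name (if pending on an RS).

STATUS = TAG Add2

c1: issue SUB r3<-Add1 | r0:8,r1:5,r2:9,r3:Add1
c2: issue ADD r3<-Add2 | r0:8,r1:5,r2:9,r3:Add2
c3: issue ADD r3<-Add3 | r0:8,r1:5,r2:9,r3:Add3
c4: CDB Add1=-4; issue SUB r2<-Add1 | r0:8,r1:5,r2:Add1,r3:Add3
c5: CDB Add2=18; issue ADD r1<-Add2 | r0:8,r1:Add2,r2:Add1,r3:Add3
c6: CDB Add3=14; issue ADD r2<-Add3 | r0:8,r1:Add2,r2:Add3,r3:14
c7: stall | r0:8,r1:Add2,r2:Add3,r3:14
c8: stall | r0:8,r1:Add2,r2:Add3,r3:14
c9: CDB Add1=5; issue ADD r0<-Add1 | r0:Add1,r1:Add2,r2:Add3,r3:14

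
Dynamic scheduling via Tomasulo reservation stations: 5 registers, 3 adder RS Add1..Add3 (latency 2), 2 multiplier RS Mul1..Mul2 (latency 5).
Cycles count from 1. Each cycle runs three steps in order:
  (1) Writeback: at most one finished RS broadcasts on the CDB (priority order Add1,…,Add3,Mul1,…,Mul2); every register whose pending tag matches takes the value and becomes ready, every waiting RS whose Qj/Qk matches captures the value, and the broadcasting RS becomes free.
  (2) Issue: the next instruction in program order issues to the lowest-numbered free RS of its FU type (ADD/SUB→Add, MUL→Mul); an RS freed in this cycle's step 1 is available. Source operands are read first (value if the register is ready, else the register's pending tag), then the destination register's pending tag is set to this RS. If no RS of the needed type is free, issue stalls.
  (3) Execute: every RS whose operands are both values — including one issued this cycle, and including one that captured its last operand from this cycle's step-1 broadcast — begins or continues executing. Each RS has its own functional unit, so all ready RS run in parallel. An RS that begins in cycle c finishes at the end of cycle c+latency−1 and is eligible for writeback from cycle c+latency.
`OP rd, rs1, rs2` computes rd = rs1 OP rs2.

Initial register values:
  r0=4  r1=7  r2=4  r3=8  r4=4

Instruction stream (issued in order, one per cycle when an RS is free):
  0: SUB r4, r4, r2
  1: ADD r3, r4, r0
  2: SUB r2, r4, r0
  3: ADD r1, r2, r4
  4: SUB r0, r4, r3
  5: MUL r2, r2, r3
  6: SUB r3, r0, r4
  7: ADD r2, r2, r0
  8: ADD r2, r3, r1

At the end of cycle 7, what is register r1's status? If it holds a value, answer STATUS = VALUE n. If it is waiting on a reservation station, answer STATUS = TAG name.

  c1: issue SUB r4<-Add1  regs: r0:4,r1:7,r2:4,r3:8,r4:Add1
  c2: issue ADD r3<-Add2  regs: r0:4,r1:7,r2:4,r3:Add2,r4:Add1
  c3: CDB Add1=0; issue SUB r2<-Add1  regs: r0:4,r1:7,r2:Add1,r3:Add2,r4:0
  c4: issue ADD r1<-Add3  regs: r0:4,r1:Add3,r2:Add1,r3:Add2,r4:0
  c5: CDB Add1=-4; issue SUB r0<-Add1  regs: r0:Add1,r1:Add3,r2:-4,r3:Add2,r4:0
  c6: CDB Add2=4; issue MUL r2<-Mul1  regs: r0:Add1,r1:Add3,r2:Mul1,r3:4,r4:0
  c7: CDB Add3=-4; issue SUB r3<-Add2  regs: r0:Add1,r1:-4,r2:Mul1,r3:Add2,r4:0

STATUS = VALUE -4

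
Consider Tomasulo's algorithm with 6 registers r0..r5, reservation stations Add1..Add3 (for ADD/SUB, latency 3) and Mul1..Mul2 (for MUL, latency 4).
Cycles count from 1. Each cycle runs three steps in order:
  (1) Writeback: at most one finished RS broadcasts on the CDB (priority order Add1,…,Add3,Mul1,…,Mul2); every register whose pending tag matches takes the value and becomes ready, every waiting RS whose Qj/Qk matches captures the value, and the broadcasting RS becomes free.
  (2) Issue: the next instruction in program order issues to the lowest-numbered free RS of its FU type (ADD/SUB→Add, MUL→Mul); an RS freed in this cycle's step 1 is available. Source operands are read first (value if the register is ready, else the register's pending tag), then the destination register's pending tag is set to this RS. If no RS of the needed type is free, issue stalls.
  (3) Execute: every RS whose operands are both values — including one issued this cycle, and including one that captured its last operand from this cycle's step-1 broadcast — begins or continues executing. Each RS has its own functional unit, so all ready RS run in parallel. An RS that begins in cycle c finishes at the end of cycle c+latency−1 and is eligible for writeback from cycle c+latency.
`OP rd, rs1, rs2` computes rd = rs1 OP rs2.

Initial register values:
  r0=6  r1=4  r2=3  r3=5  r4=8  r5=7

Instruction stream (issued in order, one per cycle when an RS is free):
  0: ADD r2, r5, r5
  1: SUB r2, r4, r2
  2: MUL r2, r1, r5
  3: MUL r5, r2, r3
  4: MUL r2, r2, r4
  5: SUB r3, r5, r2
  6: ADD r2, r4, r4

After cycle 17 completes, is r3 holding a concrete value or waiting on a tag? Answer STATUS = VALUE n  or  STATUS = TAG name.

  c1: issue ADD r2<-Add1  regs: r0:6,r1:4,r2:Add1,r3:5,r4:8,r5:7
  c2: issue SUB r2<-Add2  regs: r0:6,r1:4,r2:Add2,r3:5,r4:8,r5:7
  c3: issue MUL r2<-Mul1  regs: r0:6,r1:4,r2:Mul1,r3:5,r4:8,r5:7
  c4: CDB Add1=14; issue MUL r5<-Mul2  regs: r0:6,r1:4,r2:Mul1,r3:5,r4:8,r5:Mul2
  c5: stall  regs: r0:6,r1:4,r2:Mul1,r3:5,r4:8,r5:Mul2
  c6: stall  regs: r0:6,r1:4,r2:Mul1,r3:5,r4:8,r5:Mul2
  c7: CDB Add2=-6; stall  regs: r0:6,r1:4,r2:Mul1,r3:5,r4:8,r5:Mul2
  c8: CDB Mul1=28; issue MUL r2<-Mul1  regs: r0:6,r1:4,r2:Mul1,r3:5,r4:8,r5:Mul2
  c9: issue SUB r3<-Add1  regs: r0:6,r1:4,r2:Mul1,r3:Add1,r4:8,r5:Mul2
  c10: issue ADD r2<-Add2  regs: r0:6,r1:4,r2:Add2,r3:Add1,r4:8,r5:Mul2
  c11: -  regs: r0:6,r1:4,r2:Add2,r3:Add1,r4:8,r5:Mul2
  c12: CDB Mul1=224  regs: r0:6,r1:4,r2:Add2,r3:Add1,r4:8,r5:Mul2
  c13: CDB Add2=16  regs: r0:6,r1:4,r2:16,r3:Add1,r4:8,r5:Mul2
  c14: CDB Mul2=140  regs: r0:6,r1:4,r2:16,r3:Add1,r4:8,r5:140
  c15: -  regs: r0:6,r1:4,r2:16,r3:Add1,r4:8,r5:140
  c16: -  regs: r0:6,r1:4,r2:16,r3:Add1,r4:8,r5:140
  c17: CDB Add1=-84  regs: r0:6,r1:4,r2:16,r3:-84,r4:8,r5:140

STATUS = VALUE -84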